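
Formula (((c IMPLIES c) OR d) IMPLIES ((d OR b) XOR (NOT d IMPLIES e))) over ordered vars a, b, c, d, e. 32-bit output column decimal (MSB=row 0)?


Formula: (((c IMPLIES c) OR d) IMPLIES ((d OR b) XOR (NOT d IMPLIES e))) over a, b, c, d, e (32 rows)
Evaluate each row (bits = a,b,c,d,e, MSB first):
  row 0 [00000]: (((0 IMPLIES 0) OR 0) IMPLIES ((0 OR 0) XOR (NOT 0 IMPLIES 0))) -> 0
  row 1 [00001]: (((0 IMPLIES 0) OR 0) IMPLIES ((0 OR 0) XOR (NOT 0 IMPLIES 1))) -> 1
  row 2 [00010]: (((0 IMPLIES 0) OR 1) IMPLIES ((1 OR 0) XOR (NOT 1 IMPLIES 0))) -> 0
  row 3 [00011]: (((0 IMPLIES 0) OR 1) IMPLIES ((1 OR 0) XOR (NOT 1 IMPLIES 1))) -> 0
  row 4 [00100]: (((1 IMPLIES 1) OR 0) IMPLIES ((0 OR 0) XOR (NOT 0 IMPLIES 0))) -> 0
  row 5 [00101]: (((1 IMPLIES 1) OR 0) IMPLIES ((0 OR 0) XOR (NOT 0 IMPLIES 1))) -> 1
  row 6 [00110]: (((1 IMPLIES 1) OR 1) IMPLIES ((1 OR 0) XOR (NOT 1 IMPLIES 0))) -> 0
  row 7 [00111]: (((1 IMPLIES 1) OR 1) IMPLIES ((1 OR 0) XOR (NOT 1 IMPLIES 1))) -> 0
  row 8 [01000]: (((0 IMPLIES 0) OR 0) IMPLIES ((0 OR 1) XOR (NOT 0 IMPLIES 0))) -> 1
  row 9 [01001]: (((0 IMPLIES 0) OR 0) IMPLIES ((0 OR 1) XOR (NOT 0 IMPLIES 1))) -> 0
  row 10 [01010]: (((0 IMPLIES 0) OR 1) IMPLIES ((1 OR 1) XOR (NOT 1 IMPLIES 0))) -> 0
  row 11 [01011]: (((0 IMPLIES 0) OR 1) IMPLIES ((1 OR 1) XOR (NOT 1 IMPLIES 1))) -> 0
  row 12 [01100]: (((1 IMPLIES 1) OR 0) IMPLIES ((0 OR 1) XOR (NOT 0 IMPLIES 0))) -> 1
  row 13 [01101]: (((1 IMPLIES 1) OR 0) IMPLIES ((0 OR 1) XOR (NOT 0 IMPLIES 1))) -> 0
  row 14 [01110]: (((1 IMPLIES 1) OR 1) IMPLIES ((1 OR 1) XOR (NOT 1 IMPLIES 0))) -> 0
  row 15 [01111]: (((1 IMPLIES 1) OR 1) IMPLIES ((1 OR 1) XOR (NOT 1 IMPLIES 1))) -> 0
  row 16 [10000]: (((0 IMPLIES 0) OR 0) IMPLIES ((0 OR 0) XOR (NOT 0 IMPLIES 0))) -> 0
  row 17 [10001]: (((0 IMPLIES 0) OR 0) IMPLIES ((0 OR 0) XOR (NOT 0 IMPLIES 1))) -> 1
  row 18 [10010]: (((0 IMPLIES 0) OR 1) IMPLIES ((1 OR 0) XOR (NOT 1 IMPLIES 0))) -> 0
  row 19 [10011]: (((0 IMPLIES 0) OR 1) IMPLIES ((1 OR 0) XOR (NOT 1 IMPLIES 1))) -> 0
  row 20 [10100]: (((1 IMPLIES 1) OR 0) IMPLIES ((0 OR 0) XOR (NOT 0 IMPLIES 0))) -> 0
  row 21 [10101]: (((1 IMPLIES 1) OR 0) IMPLIES ((0 OR 0) XOR (NOT 0 IMPLIES 1))) -> 1
  row 22 [10110]: (((1 IMPLIES 1) OR 1) IMPLIES ((1 OR 0) XOR (NOT 1 IMPLIES 0))) -> 0
  row 23 [10111]: (((1 IMPLIES 1) OR 1) IMPLIES ((1 OR 0) XOR (NOT 1 IMPLIES 1))) -> 0
  row 24 [11000]: (((0 IMPLIES 0) OR 0) IMPLIES ((0 OR 1) XOR (NOT 0 IMPLIES 0))) -> 1
  row 25 [11001]: (((0 IMPLIES 0) OR 0) IMPLIES ((0 OR 1) XOR (NOT 0 IMPLIES 1))) -> 0
  row 26 [11010]: (((0 IMPLIES 0) OR 1) IMPLIES ((1 OR 1) XOR (NOT 1 IMPLIES 0))) -> 0
  row 27 [11011]: (((0 IMPLIES 0) OR 1) IMPLIES ((1 OR 1) XOR (NOT 1 IMPLIES 1))) -> 0
  row 28 [11100]: (((1 IMPLIES 1) OR 0) IMPLIES ((0 OR 1) XOR (NOT 0 IMPLIES 0))) -> 1
  row 29 [11101]: (((1 IMPLIES 1) OR 0) IMPLIES ((0 OR 1) XOR (NOT 0 IMPLIES 1))) -> 0
  row 30 [11110]: (((1 IMPLIES 1) OR 1) IMPLIES ((1 OR 1) XOR (NOT 1 IMPLIES 0))) -> 0
  row 31 [11111]: (((1 IMPLIES 1) OR 1) IMPLIES ((1 OR 1) XOR (NOT 1 IMPLIES 1))) -> 0
Full result column, 4 rows per line (a,b,c fixed per line; d,e runs 00..11 left to right):
  rows 0-3 [a,b,c=000]: 0100  = hex 4
  rows 4-7 [a,b,c=001]: 0100  = hex 4
  rows 8-11 [a,b,c=010]: 1000  = hex 8
  rows 12-15 [a,b,c=011]: 1000  = hex 8
  rows 16-19 [a,b,c=100]: 0100  = hex 4
  rows 20-23 [a,b,c=101]: 0100  = hex 4
  rows 24-27 [a,b,c=110]: 1000  = hex 8
  rows 28-31 [a,b,c=111]: 1000  = hex 8
Output column (row 0 .. row 31) = 01000100100010000100010010001000
Output column grouped in 4s = 0100 0100 1000 1000 0100 0100 1000 1000 = 0x44884488
Convert to decimal digit by digit (value = value*16 + digit):
  4 -> 4
  4*16 + 4 = 68
  68*16 + 8 = 1096
  1096*16 + 8 = 17544
  17544*16 + 4 = 280708
  280708*16 + 4 = 4491332
  4491332*16 + 8 = 71861320
  71861320*16 + 8 = 1149781128
Decimal = 1149781128

1149781128


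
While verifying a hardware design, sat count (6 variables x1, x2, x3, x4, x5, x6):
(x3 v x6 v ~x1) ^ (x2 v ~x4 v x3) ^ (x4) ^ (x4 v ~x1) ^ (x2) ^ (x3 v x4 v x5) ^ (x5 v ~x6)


CNF with 7 clauses over 6 vars (64 assignments).
An assignment satisfies CNF iff every clause has >=1 true literal.
Check each row (bits = x1,x2,x3,x4,x5,x6; clause T/F shown):
  row 0 [000000]: clauses=TTFTFFT -> 0
  row 1 [000001]: clauses=TTFTFFF -> 0
  row 2 [000010]: clauses=TTFTFTT -> 0
  row 3 [000011]: clauses=TTFTFTT -> 0
  row 4 [000100]: clauses=TFTTFTT -> 0
  (every remaining row is evaluated the same way; all 64 results are listed next)
Full result column, 8 rows per line (x1,x2,x3 fixed per line; x4,x5,x6 runs 000..111 left to right):
  rows 0-7 [x1,x2,x3=000]: 00000000  (ones: 0)
  rows 8-15 [x1,x2,x3=001]: 00000000  (ones: 0)
  rows 16-23 [x1,x2,x3=010]: 00001011  (ones: 3)
  rows 24-31 [x1,x2,x3=011]: 00001011  (ones: 3)
  rows 32-39 [x1,x2,x3=100]: 00000000  (ones: 0)
  rows 40-47 [x1,x2,x3=101]: 00000000  (ones: 0)
  rows 48-55 [x1,x2,x3=110]: 00000001  (ones: 1)
  rows 56-63 [x1,x2,x3=111]: 00001011  (ones: 3)
Satisfying assignments = 0+0+3+3+0+0+1+3 = 10

10


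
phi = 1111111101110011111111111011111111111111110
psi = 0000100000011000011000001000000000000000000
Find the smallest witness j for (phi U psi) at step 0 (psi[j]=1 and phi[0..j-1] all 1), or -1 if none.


(phi U psi) at 0: need smallest j with psi[j]=1 and phi[i]=1 for all i in [0,j).
Scan from step 0:
  step 0: phi=1, psi=0 -> continue
  step 1: phi=1, psi=0 -> continue
  step 2: phi=1, psi=0 -> continue
  step 3: phi=1, psi=0 -> continue
  step 4: psi=1 and phi held for [0,4) -> witness found
Witness step = 4

4


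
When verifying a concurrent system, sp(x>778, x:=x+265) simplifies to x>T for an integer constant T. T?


Formula: sp(P, x:=E) = exists old_x. (x = E[old_x/x]) AND P[old_x/x] (old_x is the value of x before the assignment; eliminate old_x by solving x = E[old_x/x] for old_x)
Step 1: Precondition P: x>778, i.e. old_x > 778
Step 2: Assignment gives x = old_x + 265, so old_x = x - 265
Step 3: Substitute into P: x - 265 > 778
Step 4: Simplify: x > 778+265 = 1043

1043


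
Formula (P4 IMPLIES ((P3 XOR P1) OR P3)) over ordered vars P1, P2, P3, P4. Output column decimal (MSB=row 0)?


Formula: (P4 IMPLIES ((P3 XOR P1) OR P3)) over P1, P2, P3, P4 (16 rows)
Evaluate each row (bits = P1,P2,P3,P4, MSB first):
  row 0 [0000]: (0 IMPLIES ((0 XOR 0) OR 0)) -> 1
  row 1 [0001]: (1 IMPLIES ((0 XOR 0) OR 0)) -> 0
  row 2 [0010]: (0 IMPLIES ((1 XOR 0) OR 1)) -> 1
  row 3 [0011]: (1 IMPLIES ((1 XOR 0) OR 1)) -> 1
  row 4 [0100]: (0 IMPLIES ((0 XOR 0) OR 0)) -> 1
  row 5 [0101]: (1 IMPLIES ((0 XOR 0) OR 0)) -> 0
  row 6 [0110]: (0 IMPLIES ((1 XOR 0) OR 1)) -> 1
  row 7 [0111]: (1 IMPLIES ((1 XOR 0) OR 1)) -> 1
  row 8 [1000]: (0 IMPLIES ((0 XOR 1) OR 0)) -> 1
  row 9 [1001]: (1 IMPLIES ((0 XOR 1) OR 0)) -> 1
  row 10 [1010]: (0 IMPLIES ((1 XOR 1) OR 1)) -> 1
  row 11 [1011]: (1 IMPLIES ((1 XOR 1) OR 1)) -> 1
  row 12 [1100]: (0 IMPLIES ((0 XOR 1) OR 0)) -> 1
  row 13 [1101]: (1 IMPLIES ((0 XOR 1) OR 0)) -> 1
  row 14 [1110]: (0 IMPLIES ((1 XOR 1) OR 1)) -> 1
  row 15 [1111]: (1 IMPLIES ((1 XOR 1) OR 1)) -> 1
Full result column, 4 rows per line (P1,P2 fixed per line; P3,P4 runs 00..11 left to right):
  rows 0-3 [P1,P2=00]: 1011  = hex B
  rows 4-7 [P1,P2=01]: 1011  = hex B
  rows 8-11 [P1,P2=10]: 1111  = hex F
  rows 12-15 [P1,P2=11]: 1111  = hex F
Output column (row 0 .. row 15) = 1011101111111111
Output column grouped in 4s = 1011 1011 1111 1111 = 0xBBFF
Convert to decimal digit by digit (value = value*16 + digit):
  B -> 11
  11*16 + 11 (B) = 187
  187*16 + 15 (F) = 3007
  3007*16 + 15 (F) = 48127
Decimal = 48127

48127


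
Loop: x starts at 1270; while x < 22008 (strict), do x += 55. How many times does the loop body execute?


Step 1: x goes from 1270 toward 22008 by 55; the body runs while x<22008, so iterations = ceil((bound-start)/step)
Step 2: Distance=20738
Step 3: ceil(20738/55)=378

378


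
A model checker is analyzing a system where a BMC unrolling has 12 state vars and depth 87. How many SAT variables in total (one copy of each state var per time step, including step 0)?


BMC unrolls to depth k, creating one copy of each state var for steps 0..k.
Step count = 87 + 1 = 88 (steps 0 through 87)
Vars per step = 12
Total = 12 * 88 = 1056

1056


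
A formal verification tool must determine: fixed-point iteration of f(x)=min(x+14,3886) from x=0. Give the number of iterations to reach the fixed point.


Step 1: x=0, cap=3886, increment=14
Step 2: x grows by 14 each step until capped at 3886; fixed point is x=3886
Step 3: iterations = ceil(3886/14) = 278

278


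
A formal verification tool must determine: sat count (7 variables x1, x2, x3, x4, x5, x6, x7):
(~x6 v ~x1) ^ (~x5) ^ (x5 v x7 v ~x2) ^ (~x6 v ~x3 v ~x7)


CNF with 4 clauses over 7 vars (128 assignments).
An assignment satisfies CNF iff every clause has >=1 true literal.
Check each row (bits = x1,x2,x3,x4,x5,x6,x7; clause T/F shown):
  row 0 [0000000]: clauses=TTTT -> 1
  row 1 [0000001]: clauses=TTTT -> 1
  row 2 [0000010]: clauses=TTTT -> 1
  row 3 [0000011]: clauses=TTTT -> 1
  row 4 [0000100]: clauses=TFTT -> 0
  (every remaining row is evaluated the same way; all 128 results are listed next)
Full result column, 8 rows per line (x1,x2,x3,x4 fixed per line; x5,x6,x7 runs 000..111 left to right):
  rows 0-7 [x1,x2,x3,x4=0000]: 11110000  (ones: 4)
  rows 8-15 [x1,x2,x3,x4=0001]: 11110000  (ones: 4)
  rows 16-23 [x1,x2,x3,x4=0010]: 11100000  (ones: 3)
  rows 24-31 [x1,x2,x3,x4=0011]: 11100000  (ones: 3)
  rows 32-39 [x1,x2,x3,x4=0100]: 01010000  (ones: 2)
  rows 40-47 [x1,x2,x3,x4=0101]: 01010000  (ones: 2)
  rows 48-55 [x1,x2,x3,x4=0110]: 01000000  (ones: 1)
  rows 56-63 [x1,x2,x3,x4=0111]: 01000000  (ones: 1)
  rows 64-71 [x1,x2,x3,x4=1000]: 11000000  (ones: 2)
  rows 72-79 [x1,x2,x3,x4=1001]: 11000000  (ones: 2)
  rows 80-87 [x1,x2,x3,x4=1010]: 11000000  (ones: 2)
  rows 88-95 [x1,x2,x3,x4=1011]: 11000000  (ones: 2)
  rows 96-103 [x1,x2,x3,x4=1100]: 01000000  (ones: 1)
  rows 104-111 [x1,x2,x3,x4=1101]: 01000000  (ones: 1)
  rows 112-119 [x1,x2,x3,x4=1110]: 01000000  (ones: 1)
  rows 120-127 [x1,x2,x3,x4=1111]: 01000000  (ones: 1)
Satisfying assignments = 4+4+3+3+2+2+1+1+2+2+2+2+1+1+1+1 = 32

32


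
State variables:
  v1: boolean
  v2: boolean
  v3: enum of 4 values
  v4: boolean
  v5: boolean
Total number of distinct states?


State space = product of domain sizes of all variables.
Domain sizes:
  v1 (boolean): 2
  v2 (boolean): 2
  v3 (enum of 4 values): 4
  v4 (boolean): 2
  v5 (boolean): 2
Product = 2 * 2 * 4 * 2 * 2 = 64

64


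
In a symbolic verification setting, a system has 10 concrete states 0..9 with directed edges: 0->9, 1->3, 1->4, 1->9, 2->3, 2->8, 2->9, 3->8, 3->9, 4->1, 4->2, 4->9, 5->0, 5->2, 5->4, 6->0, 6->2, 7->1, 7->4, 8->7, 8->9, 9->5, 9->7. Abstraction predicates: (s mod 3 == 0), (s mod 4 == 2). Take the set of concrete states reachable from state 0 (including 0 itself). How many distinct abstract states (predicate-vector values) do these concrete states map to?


BFS from 0:
Concrete reachable: {0, 1, 2, 3, 4, 5, 7, 8, 9}
Abstract via predicates (s mod 3 == 0), (s mod 4 == 2):
  (0,0) <- {1, 4, 5, 7, 8}
  (0,1) <- {2}
  (1,0) <- {0, 3, 9}
Distinct abstract states = 3

3


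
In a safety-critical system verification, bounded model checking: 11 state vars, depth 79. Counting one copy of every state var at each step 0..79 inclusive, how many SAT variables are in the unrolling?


BMC unrolls to depth k, creating one copy of each state var for steps 0..k.
Step count = 79 + 1 = 80 (steps 0 through 79)
Vars per step = 11
Total = 11 * 80 = 880

880


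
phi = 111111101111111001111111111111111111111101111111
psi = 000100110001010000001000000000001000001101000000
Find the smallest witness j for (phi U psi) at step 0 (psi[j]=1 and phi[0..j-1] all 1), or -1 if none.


(phi U psi) at 0: need smallest j with psi[j]=1 and phi[i]=1 for all i in [0,j).
Scan from step 0:
  step 0: phi=1, psi=0 -> continue
  step 1: phi=1, psi=0 -> continue
  step 2: phi=1, psi=0 -> continue
  step 3: psi=1 and phi held for [0,3) -> witness found
Witness step = 3

3


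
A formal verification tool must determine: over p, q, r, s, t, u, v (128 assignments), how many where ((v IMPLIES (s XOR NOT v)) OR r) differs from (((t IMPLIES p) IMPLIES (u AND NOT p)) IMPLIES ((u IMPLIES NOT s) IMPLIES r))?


F1 = ((v IMPLIES (s XOR NOT v)) OR r)
F2 = (((t IMPLIES p) IMPLIES (u AND NOT p)) IMPLIES ((u IMPLIES NOT s) IMPLIES r))
Evaluate both on each of 128 rows (bits = p,q,r,s,t,u,v):
  row 0 [0000000]: F1=1 F2=1 -> 0
  row 1 [0000001]: F1=0 F2=1 (differ) -> 1
  row 2 [0000010]: F1=1 F2=0 (differ) -> 1
  row 3 [0000011]: F1=0 F2=0 -> 0
  row 4 [0000100]: F1=1 F2=0 (differ) -> 1
  (every remaining row is evaluated the same way; all 128 results are listed next)
Full result column, 8 rows per line (p,q,r,s fixed per line; t,u,v runs 000..111 left to right):
  rows 0-7 [p,q,r,s=0000]: 01101010  (ones: 4)
  rows 8-15 [p,q,r,s=0001]: 00001100  (ones: 2)
  rows 16-23 [p,q,r,s=0010]: 00000000  (ones: 0)
  rows 24-31 [p,q,r,s=0011]: 00000000  (ones: 0)
  rows 32-39 [p,q,r,s=0100]: 01101010  (ones: 4)
  rows 40-47 [p,q,r,s=0101]: 00001100  (ones: 2)
  rows 48-55 [p,q,r,s=0110]: 00000000  (ones: 0)
  rows 56-63 [p,q,r,s=0111]: 00000000  (ones: 0)
  rows 64-71 [p,q,r,s=1000]: 01010101  (ones: 4)
  rows 72-79 [p,q,r,s=1001]: 00000000  (ones: 0)
  rows 80-87 [p,q,r,s=1010]: 00000000  (ones: 0)
  rows 88-95 [p,q,r,s=1011]: 00000000  (ones: 0)
  rows 96-103 [p,q,r,s=1100]: 01010101  (ones: 4)
  rows 104-111 [p,q,r,s=1101]: 00000000  (ones: 0)
  rows 112-119 [p,q,r,s=1110]: 00000000  (ones: 0)
  rows 120-127 [p,q,r,s=1111]: 00000000  (ones: 0)
Disagreements = 4+2+0+0+4+2+0+0+4+0+0+0+4+0+0+0 = 20

20


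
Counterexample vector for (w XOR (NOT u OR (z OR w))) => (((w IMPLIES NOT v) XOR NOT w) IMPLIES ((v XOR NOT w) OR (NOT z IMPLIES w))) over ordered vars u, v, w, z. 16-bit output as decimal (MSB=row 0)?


F1 = (w XOR (NOT u OR (z OR w)))
F2 = (((w IMPLIES NOT v) XOR NOT w) IMPLIES ((v XOR NOT w) OR (NOT z IMPLIES w)))
Counterexample to F1=>F2 is where F1=1 and F2=0.
Evaluate each row (bits = u,v,w,z, MSB first):
  row 0 [0000]: F1=1 F2=1 -> F1&~F2 -> 0
  row 1 [0001]: F1=1 F2=1 -> F1&~F2 -> 0
  row 2 [0010]: F1=0 F2=1 -> F1&~F2 -> 0
  row 3 [0011]: F1=0 F2=1 -> F1&~F2 -> 0
  row 4 [0100]: F1=1 F2=1 -> F1&~F2 -> 0
  row 5 [0101]: F1=1 F2=1 -> F1&~F2 -> 0
  row 6 [0110]: F1=0 F2=1 -> F1&~F2 -> 0
  row 7 [0111]: F1=0 F2=1 -> F1&~F2 -> 0
  row 8 [1000]: F1=0 F2=1 -> F1&~F2 -> 0
  row 9 [1001]: F1=1 F2=1 -> F1&~F2 -> 0
  row 10 [1010]: F1=0 F2=1 -> F1&~F2 -> 0
  row 11 [1011]: F1=0 F2=1 -> F1&~F2 -> 0
  row 12 [1100]: F1=0 F2=1 -> F1&~F2 -> 0
  row 13 [1101]: F1=1 F2=1 -> F1&~F2 -> 0
  row 14 [1110]: F1=0 F2=1 -> F1&~F2 -> 0
  row 15 [1111]: F1=0 F2=1 -> F1&~F2 -> 0
Full result column, 4 rows per line (u,v fixed per line; w,z runs 00..11 left to right):
  rows 0-3 [u,v=00]: 0000  = hex 0
  rows 4-7 [u,v=01]: 0000  = hex 0
  rows 8-11 [u,v=10]: 0000  = hex 0
  rows 12-15 [u,v=11]: 0000  = hex 0
Counterexample vector (row 0 .. row 15) = 0000000000000000
Output column grouped in 4s = 0000 0000 0000 0000 = 0x0000
Convert to decimal digit by digit (value = value*16 + digit):
  0 -> 0
  0*16 + 0 = 0
  0*16 + 0 = 0
  0*16 + 0 = 0
Decimal = 0

0


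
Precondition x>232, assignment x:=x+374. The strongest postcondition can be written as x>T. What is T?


Formula: sp(P, x:=E) = exists old_x. (x = E[old_x/x]) AND P[old_x/x] (old_x is the value of x before the assignment; eliminate old_x by solving x = E[old_x/x] for old_x)
Step 1: Precondition P: x>232, i.e. old_x > 232
Step 2: Assignment gives x = old_x + 374, so old_x = x - 374
Step 3: Substitute into P: x - 374 > 232
Step 4: Simplify: x > 232+374 = 606

606


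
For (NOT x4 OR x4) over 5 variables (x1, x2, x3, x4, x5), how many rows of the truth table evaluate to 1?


Formula: (NOT x4 OR x4) over 5 vars (32 rows)
Evaluate each row (x1, x2, x3, x4, x5 as bits, MSB first):
  row 0 [00000]: (NOT 0 OR 0) -> 1
  row 1 [00001]: (NOT 0 OR 0) -> 1
  row 2 [00010]: (NOT 1 OR 1) -> 1
  row 3 [00011]: (NOT 1 OR 1) -> 1
  row 4 [00100]: (NOT 0 OR 0) -> 1
  row 5 [00101]: (NOT 0 OR 0) -> 1
  row 6 [00110]: (NOT 1 OR 1) -> 1
  row 7 [00111]: (NOT 1 OR 1) -> 1
  row 8 [01000]: (NOT 0 OR 0) -> 1
  row 9 [01001]: (NOT 0 OR 0) -> 1
  row 10 [01010]: (NOT 1 OR 1) -> 1
  row 11 [01011]: (NOT 1 OR 1) -> 1
  row 12 [01100]: (NOT 0 OR 0) -> 1
  row 13 [01101]: (NOT 0 OR 0) -> 1
  row 14 [01110]: (NOT 1 OR 1) -> 1
  row 15 [01111]: (NOT 1 OR 1) -> 1
  row 16 [10000]: (NOT 0 OR 0) -> 1
  row 17 [10001]: (NOT 0 OR 0) -> 1
  row 18 [10010]: (NOT 1 OR 1) -> 1
  row 19 [10011]: (NOT 1 OR 1) -> 1
  row 20 [10100]: (NOT 0 OR 0) -> 1
  row 21 [10101]: (NOT 0 OR 0) -> 1
  row 22 [10110]: (NOT 1 OR 1) -> 1
  row 23 [10111]: (NOT 1 OR 1) -> 1
  row 24 [11000]: (NOT 0 OR 0) -> 1
  row 25 [11001]: (NOT 0 OR 0) -> 1
  row 26 [11010]: (NOT 1 OR 1) -> 1
  row 27 [11011]: (NOT 1 OR 1) -> 1
  row 28 [11100]: (NOT 0 OR 0) -> 1
  row 29 [11101]: (NOT 0 OR 0) -> 1
  row 30 [11110]: (NOT 1 OR 1) -> 1
  row 31 [11111]: (NOT 1 OR 1) -> 1
Full result column, 8 rows per line (x1,x2 fixed per line; x3,x4,x5 runs 000..111 left to right):
  rows 0-7 [x1,x2=00]: 11111111  (ones: 8)
  rows 8-15 [x1,x2=01]: 11111111  (ones: 8)
  rows 16-23 [x1,x2=10]: 11111111  (ones: 8)
  rows 24-31 [x1,x2=11]: 11111111  (ones: 8)
Count of 1-rows = 8+8+8+8 = 32

32


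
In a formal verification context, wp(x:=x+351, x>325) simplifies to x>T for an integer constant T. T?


Formula: wp(x:=E, P) = P[E/x] (substitute E for x in postcondition)
Step 1: Postcondition: x>325
Step 2: Substitute x+351 for x: x+351>325
Step 3: Solve for x: x > 325-351 = -26

-26


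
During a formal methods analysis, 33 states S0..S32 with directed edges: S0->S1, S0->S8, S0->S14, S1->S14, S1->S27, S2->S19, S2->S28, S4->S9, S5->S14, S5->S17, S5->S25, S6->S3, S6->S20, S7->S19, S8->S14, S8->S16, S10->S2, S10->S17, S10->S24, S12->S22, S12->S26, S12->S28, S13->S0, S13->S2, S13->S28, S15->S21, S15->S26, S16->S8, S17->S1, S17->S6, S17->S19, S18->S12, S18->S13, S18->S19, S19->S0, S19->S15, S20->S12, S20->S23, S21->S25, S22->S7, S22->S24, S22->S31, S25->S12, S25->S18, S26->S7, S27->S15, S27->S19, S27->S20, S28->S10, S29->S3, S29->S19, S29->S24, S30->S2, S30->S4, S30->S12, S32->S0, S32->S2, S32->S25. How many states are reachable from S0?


BFS from S0:
  layer 0: {S0}
  layer 1: {S1, S8, S14}
  layer 2: {S16, S27}
  layer 3: {S15, S19, S20}
  layer 4: {S12, S21, S23, S26}
  layer 5: {S7, S22, S25, S28}
  layer 6: {S10, S18, S24, S31}
  layer 7: {S2, S13, S17}
  layer 8: {S6}
  layer 9: {S3}
Reachable set: {S0, S1, S2, S3, S6, S7, S8, S10, S12, S13, S14, S15, S16, S17, S18, S19, S20, S21, S22, S23, S24, S25, S26, S27, S28, S31}
Count = 26

26


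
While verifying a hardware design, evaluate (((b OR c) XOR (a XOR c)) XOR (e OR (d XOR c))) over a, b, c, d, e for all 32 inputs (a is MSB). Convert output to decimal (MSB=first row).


Formula: (((b OR c) XOR (a XOR c)) XOR (e OR (d XOR c))) over a, b, c, d, e (32 rows)
Evaluate each row (bits = a,b,c,d,e, MSB first):
  row 0 [00000]: (((0 OR 0) XOR (0 XOR 0)) XOR (0 OR (0 XOR 0))) -> 0
  row 1 [00001]: (((0 OR 0) XOR (0 XOR 0)) XOR (1 OR (0 XOR 0))) -> 1
  row 2 [00010]: (((0 OR 0) XOR (0 XOR 0)) XOR (0 OR (1 XOR 0))) -> 1
  row 3 [00011]: (((0 OR 0) XOR (0 XOR 0)) XOR (1 OR (1 XOR 0))) -> 1
  row 4 [00100]: (((0 OR 1) XOR (0 XOR 1)) XOR (0 OR (0 XOR 1))) -> 1
  row 5 [00101]: (((0 OR 1) XOR (0 XOR 1)) XOR (1 OR (0 XOR 1))) -> 1
  row 6 [00110]: (((0 OR 1) XOR (0 XOR 1)) XOR (0 OR (1 XOR 1))) -> 0
  row 7 [00111]: (((0 OR 1) XOR (0 XOR 1)) XOR (1 OR (1 XOR 1))) -> 1
  row 8 [01000]: (((1 OR 0) XOR (0 XOR 0)) XOR (0 OR (0 XOR 0))) -> 1
  row 9 [01001]: (((1 OR 0) XOR (0 XOR 0)) XOR (1 OR (0 XOR 0))) -> 0
  row 10 [01010]: (((1 OR 0) XOR (0 XOR 0)) XOR (0 OR (1 XOR 0))) -> 0
  row 11 [01011]: (((1 OR 0) XOR (0 XOR 0)) XOR (1 OR (1 XOR 0))) -> 0
  row 12 [01100]: (((1 OR 1) XOR (0 XOR 1)) XOR (0 OR (0 XOR 1))) -> 1
  row 13 [01101]: (((1 OR 1) XOR (0 XOR 1)) XOR (1 OR (0 XOR 1))) -> 1
  row 14 [01110]: (((1 OR 1) XOR (0 XOR 1)) XOR (0 OR (1 XOR 1))) -> 0
  row 15 [01111]: (((1 OR 1) XOR (0 XOR 1)) XOR (1 OR (1 XOR 1))) -> 1
  row 16 [10000]: (((0 OR 0) XOR (1 XOR 0)) XOR (0 OR (0 XOR 0))) -> 1
  row 17 [10001]: (((0 OR 0) XOR (1 XOR 0)) XOR (1 OR (0 XOR 0))) -> 0
  row 18 [10010]: (((0 OR 0) XOR (1 XOR 0)) XOR (0 OR (1 XOR 0))) -> 0
  row 19 [10011]: (((0 OR 0) XOR (1 XOR 0)) XOR (1 OR (1 XOR 0))) -> 0
  row 20 [10100]: (((0 OR 1) XOR (1 XOR 1)) XOR (0 OR (0 XOR 1))) -> 0
  row 21 [10101]: (((0 OR 1) XOR (1 XOR 1)) XOR (1 OR (0 XOR 1))) -> 0
  row 22 [10110]: (((0 OR 1) XOR (1 XOR 1)) XOR (0 OR (1 XOR 1))) -> 1
  row 23 [10111]: (((0 OR 1) XOR (1 XOR 1)) XOR (1 OR (1 XOR 1))) -> 0
  row 24 [11000]: (((1 OR 0) XOR (1 XOR 0)) XOR (0 OR (0 XOR 0))) -> 0
  row 25 [11001]: (((1 OR 0) XOR (1 XOR 0)) XOR (1 OR (0 XOR 0))) -> 1
  row 26 [11010]: (((1 OR 0) XOR (1 XOR 0)) XOR (0 OR (1 XOR 0))) -> 1
  row 27 [11011]: (((1 OR 0) XOR (1 XOR 0)) XOR (1 OR (1 XOR 0))) -> 1
  row 28 [11100]: (((1 OR 1) XOR (1 XOR 1)) XOR (0 OR (0 XOR 1))) -> 0
  row 29 [11101]: (((1 OR 1) XOR (1 XOR 1)) XOR (1 OR (0 XOR 1))) -> 0
  row 30 [11110]: (((1 OR 1) XOR (1 XOR 1)) XOR (0 OR (1 XOR 1))) -> 1
  row 31 [11111]: (((1 OR 1) XOR (1 XOR 1)) XOR (1 OR (1 XOR 1))) -> 0
Full result column, 4 rows per line (a,b,c fixed per line; d,e runs 00..11 left to right):
  rows 0-3 [a,b,c=000]: 0111  = hex 7
  rows 4-7 [a,b,c=001]: 1101  = hex D
  rows 8-11 [a,b,c=010]: 1000  = hex 8
  rows 12-15 [a,b,c=011]: 1101  = hex D
  rows 16-19 [a,b,c=100]: 1000  = hex 8
  rows 20-23 [a,b,c=101]: 0010  = hex 2
  rows 24-27 [a,b,c=110]: 0111  = hex 7
  rows 28-31 [a,b,c=111]: 0010  = hex 2
Output column (row 0 .. row 31) = 01111101100011011000001001110010
Output column grouped in 4s = 0111 1101 1000 1101 1000 0010 0111 0010 = 0x7D8D8272
Convert to decimal digit by digit (value = value*16 + digit):
  7 -> 7
  7*16 + 13 (D) = 125
  125*16 + 8 = 2008
  2008*16 + 13 (D) = 32141
  32141*16 + 8 = 514264
  514264*16 + 2 = 8228226
  8228226*16 + 7 = 131651623
  131651623*16 + 2 = 2106425970
Decimal = 2106425970

2106425970


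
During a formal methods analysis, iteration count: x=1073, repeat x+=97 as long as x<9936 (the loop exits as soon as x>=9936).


Step 1: x goes from 1073 toward 9936 by 97; the body runs while x<9936, so iterations = ceil((bound-start)/step)
Step 2: Distance=8863
Step 3: ceil(8863/97)=92

92


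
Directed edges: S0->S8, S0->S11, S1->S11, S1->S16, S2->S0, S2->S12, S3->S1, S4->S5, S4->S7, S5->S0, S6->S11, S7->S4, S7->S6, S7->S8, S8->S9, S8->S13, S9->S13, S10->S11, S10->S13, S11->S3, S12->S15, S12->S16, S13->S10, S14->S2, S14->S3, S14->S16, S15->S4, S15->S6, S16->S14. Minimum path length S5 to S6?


BFS layer-by-layer from S5:
  dist 0: {S5}
  dist 1: {S0}
  dist 2: {S8, S11}
  dist 3: {S3, S9, S13}
  dist 4: {S1, S10}
  dist 5: {S16}
  dist 6: {S14}
  dist 7: {S2}
  dist 8: {S12}
  dist 9: {S15}
  dist 10: {S4, S6}
  -> S6 reached at distance 10
Shortest path length = 10

10


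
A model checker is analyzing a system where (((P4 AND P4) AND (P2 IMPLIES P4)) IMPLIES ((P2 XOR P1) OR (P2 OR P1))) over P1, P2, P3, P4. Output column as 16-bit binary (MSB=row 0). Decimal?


Formula: (((P4 AND P4) AND (P2 IMPLIES P4)) IMPLIES ((P2 XOR P1) OR (P2 OR P1))) over P1, P2, P3, P4 (16 rows)
Evaluate each row (bits = P1,P2,P3,P4, MSB first):
  row 0 [0000]: (((0 AND 0) AND (0 IMPLIES 0)) IMPLIES ((0 XOR 0) OR (0 OR 0))) -> 1
  row 1 [0001]: (((1 AND 1) AND (0 IMPLIES 1)) IMPLIES ((0 XOR 0) OR (0 OR 0))) -> 0
  row 2 [0010]: (((0 AND 0) AND (0 IMPLIES 0)) IMPLIES ((0 XOR 0) OR (0 OR 0))) -> 1
  row 3 [0011]: (((1 AND 1) AND (0 IMPLIES 1)) IMPLIES ((0 XOR 0) OR (0 OR 0))) -> 0
  row 4 [0100]: (((0 AND 0) AND (1 IMPLIES 0)) IMPLIES ((1 XOR 0) OR (1 OR 0))) -> 1
  row 5 [0101]: (((1 AND 1) AND (1 IMPLIES 1)) IMPLIES ((1 XOR 0) OR (1 OR 0))) -> 1
  row 6 [0110]: (((0 AND 0) AND (1 IMPLIES 0)) IMPLIES ((1 XOR 0) OR (1 OR 0))) -> 1
  row 7 [0111]: (((1 AND 1) AND (1 IMPLIES 1)) IMPLIES ((1 XOR 0) OR (1 OR 0))) -> 1
  row 8 [1000]: (((0 AND 0) AND (0 IMPLIES 0)) IMPLIES ((0 XOR 1) OR (0 OR 1))) -> 1
  row 9 [1001]: (((1 AND 1) AND (0 IMPLIES 1)) IMPLIES ((0 XOR 1) OR (0 OR 1))) -> 1
  row 10 [1010]: (((0 AND 0) AND (0 IMPLIES 0)) IMPLIES ((0 XOR 1) OR (0 OR 1))) -> 1
  row 11 [1011]: (((1 AND 1) AND (0 IMPLIES 1)) IMPLIES ((0 XOR 1) OR (0 OR 1))) -> 1
  row 12 [1100]: (((0 AND 0) AND (1 IMPLIES 0)) IMPLIES ((1 XOR 1) OR (1 OR 1))) -> 1
  row 13 [1101]: (((1 AND 1) AND (1 IMPLIES 1)) IMPLIES ((1 XOR 1) OR (1 OR 1))) -> 1
  row 14 [1110]: (((0 AND 0) AND (1 IMPLIES 0)) IMPLIES ((1 XOR 1) OR (1 OR 1))) -> 1
  row 15 [1111]: (((1 AND 1) AND (1 IMPLIES 1)) IMPLIES ((1 XOR 1) OR (1 OR 1))) -> 1
Full result column, 4 rows per line (P1,P2 fixed per line; P3,P4 runs 00..11 left to right):
  rows 0-3 [P1,P2=00]: 1010  = hex A
  rows 4-7 [P1,P2=01]: 1111  = hex F
  rows 8-11 [P1,P2=10]: 1111  = hex F
  rows 12-15 [P1,P2=11]: 1111  = hex F
Output column (row 0 .. row 15) = 1010111111111111
Output column grouped in 4s = 1010 1111 1111 1111 = 0xAFFF
Convert to decimal digit by digit (value = value*16 + digit):
  A -> 10
  10*16 + 15 (F) = 175
  175*16 + 15 (F) = 2815
  2815*16 + 15 (F) = 45055
Decimal = 45055

45055


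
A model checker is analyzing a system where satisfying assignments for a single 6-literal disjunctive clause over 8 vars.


Step 1: Total=2^8=256
Step 2: Unsat when all 6 false: 2^2=4
Step 3: Sat=256-4=252

252


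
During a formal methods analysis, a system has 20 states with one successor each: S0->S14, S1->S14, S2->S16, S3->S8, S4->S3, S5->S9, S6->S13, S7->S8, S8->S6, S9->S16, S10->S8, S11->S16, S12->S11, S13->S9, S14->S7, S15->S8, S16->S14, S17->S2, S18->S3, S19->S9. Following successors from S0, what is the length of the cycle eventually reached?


Trace from S0 until a state repeats:
  S0 -> S14 -> S7 -> S8 -> S6 -> S13 -> S9 -> S16 -> S14
S14 first seen at step 1, revisited at step 8.
Cycle length = 8 - 1 = 7

7


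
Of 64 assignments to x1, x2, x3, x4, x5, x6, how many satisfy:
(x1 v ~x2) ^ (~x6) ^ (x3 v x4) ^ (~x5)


CNF with 4 clauses over 6 vars (64 assignments).
An assignment satisfies CNF iff every clause has >=1 true literal.
Check each row (bits = x1,x2,x3,x4,x5,x6; clause T/F shown):
  row 0 [000000]: clauses=TTFT -> 0
  row 1 [000001]: clauses=TFFT -> 0
  row 2 [000010]: clauses=TTFF -> 0
  row 3 [000011]: clauses=TFFF -> 0
  row 4 [000100]: clauses=TTTT -> 1
  (every remaining row is evaluated the same way; all 64 results are listed next)
Full result column, 8 rows per line (x1,x2,x3 fixed per line; x4,x5,x6 runs 000..111 left to right):
  rows 0-7 [x1,x2,x3=000]: 00001000  (ones: 1)
  rows 8-15 [x1,x2,x3=001]: 10001000  (ones: 2)
  rows 16-23 [x1,x2,x3=010]: 00000000  (ones: 0)
  rows 24-31 [x1,x2,x3=011]: 00000000  (ones: 0)
  rows 32-39 [x1,x2,x3=100]: 00001000  (ones: 1)
  rows 40-47 [x1,x2,x3=101]: 10001000  (ones: 2)
  rows 48-55 [x1,x2,x3=110]: 00001000  (ones: 1)
  rows 56-63 [x1,x2,x3=111]: 10001000  (ones: 2)
Satisfying assignments = 1+2+0+0+1+2+1+2 = 9

9


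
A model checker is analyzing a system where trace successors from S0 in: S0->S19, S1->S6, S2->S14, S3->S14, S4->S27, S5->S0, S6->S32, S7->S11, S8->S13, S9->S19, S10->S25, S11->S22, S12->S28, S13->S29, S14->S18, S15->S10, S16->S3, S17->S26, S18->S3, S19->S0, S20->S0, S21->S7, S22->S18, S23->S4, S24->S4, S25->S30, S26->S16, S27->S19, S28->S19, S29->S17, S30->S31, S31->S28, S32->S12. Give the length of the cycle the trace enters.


Trace from S0 until a state repeats:
  S0 -> S19 -> S0
S0 first seen at step 0, revisited at step 2.
Cycle length = 2 - 0 = 2

2


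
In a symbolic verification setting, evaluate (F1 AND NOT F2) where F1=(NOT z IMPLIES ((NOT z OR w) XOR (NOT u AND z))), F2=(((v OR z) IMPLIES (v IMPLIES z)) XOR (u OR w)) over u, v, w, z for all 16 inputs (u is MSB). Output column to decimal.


F1 = (NOT z IMPLIES ((NOT z OR w) XOR (NOT u AND z)))
F2 = (((v OR z) IMPLIES (v IMPLIES z)) XOR (u OR w))
Counterexample to F1=>F2 is where F1=1 and F2=0.
Evaluate each row (bits = u,v,w,z, MSB first):
  row 0 [0000]: F1=1 F2=1 -> F1&~F2 -> 0
  row 1 [0001]: F1=1 F2=1 -> F1&~F2 -> 0
  row 2 [0010]: F1=1 F2=0 -> F1&~F2 -> 1
  row 3 [0011]: F1=1 F2=0 -> F1&~F2 -> 1
  row 4 [0100]: F1=1 F2=0 -> F1&~F2 -> 1
  row 5 [0101]: F1=1 F2=1 -> F1&~F2 -> 0
  row 6 [0110]: F1=1 F2=1 -> F1&~F2 -> 0
  row 7 [0111]: F1=1 F2=0 -> F1&~F2 -> 1
  row 8 [1000]: F1=1 F2=0 -> F1&~F2 -> 1
  row 9 [1001]: F1=1 F2=0 -> F1&~F2 -> 1
  row 10 [1010]: F1=1 F2=0 -> F1&~F2 -> 1
  row 11 [1011]: F1=1 F2=0 -> F1&~F2 -> 1
  row 12 [1100]: F1=1 F2=1 -> F1&~F2 -> 0
  row 13 [1101]: F1=1 F2=0 -> F1&~F2 -> 1
  row 14 [1110]: F1=1 F2=1 -> F1&~F2 -> 0
  row 15 [1111]: F1=1 F2=0 -> F1&~F2 -> 1
Full result column, 4 rows per line (u,v fixed per line; w,z runs 00..11 left to right):
  rows 0-3 [u,v=00]: 0011  = hex 3
  rows 4-7 [u,v=01]: 1001  = hex 9
  rows 8-11 [u,v=10]: 1111  = hex F
  rows 12-15 [u,v=11]: 0101  = hex 5
Counterexample vector (row 0 .. row 15) = 0011100111110101
Output column grouped in 4s = 0011 1001 1111 0101 = 0x39F5
Convert to decimal digit by digit (value = value*16 + digit):
  3 -> 3
  3*16 + 9 = 57
  57*16 + 15 (F) = 927
  927*16 + 5 = 14837
Decimal = 14837

14837


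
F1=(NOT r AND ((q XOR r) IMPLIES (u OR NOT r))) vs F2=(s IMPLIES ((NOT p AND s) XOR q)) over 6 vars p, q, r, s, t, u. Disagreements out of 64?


F1 = (NOT r AND ((q XOR r) IMPLIES (u OR NOT r)))
F2 = (s IMPLIES ((NOT p AND s) XOR q))
Evaluate both on each of 64 rows (bits = p,q,r,s,t,u):
  row 0 [000000]: F1=1 F2=1 -> 0
  row 1 [000001]: F1=1 F2=1 -> 0
  row 2 [000010]: F1=1 F2=1 -> 0
  row 3 [000011]: F1=1 F2=1 -> 0
  row 4 [000100]: F1=1 F2=1 -> 0
  (every remaining row is evaluated the same way; all 64 results are listed next)
Full result column, 8 rows per line (p,q,r fixed per line; s,t,u runs 000..111 left to right):
  rows 0-7 [p,q,r=000]: 00000000  (ones: 0)
  rows 8-15 [p,q,r=001]: 11111111  (ones: 8)
  rows 16-23 [p,q,r=010]: 00001111  (ones: 4)
  rows 24-31 [p,q,r=011]: 11110000  (ones: 4)
  rows 32-39 [p,q,r=100]: 00001111  (ones: 4)
  rows 40-47 [p,q,r=101]: 11110000  (ones: 4)
  rows 48-55 [p,q,r=110]: 00000000  (ones: 0)
  rows 56-63 [p,q,r=111]: 11111111  (ones: 8)
Disagreements = 0+8+4+4+4+4+0+8 = 32

32


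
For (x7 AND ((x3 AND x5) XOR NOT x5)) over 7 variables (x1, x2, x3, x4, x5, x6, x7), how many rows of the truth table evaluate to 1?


Formula: (x7 AND ((x3 AND x5) XOR NOT x5)) over 7 vars (128 rows)
Evaluate each row (x1, x2, x3, x4, x5, x6, x7 as bits, MSB first):
  row 0 [0000000]: (0 AND ((0 AND 0) XOR NOT 0)) -> 0
  row 1 [0000001]: (1 AND ((0 AND 0) XOR NOT 0)) -> 1
  row 2 [0000010]: (0 AND ((0 AND 0) XOR NOT 0)) -> 0
  row 3 [0000011]: (1 AND ((0 AND 0) XOR NOT 0)) -> 1
  row 4 [0000100]: (0 AND ((0 AND 1) XOR NOT 1)) -> 0
  (every remaining row is evaluated the same way; all 128 results are listed next)
Full result column, 8 rows per line (x1,x2,x3,x4 fixed per line; x5,x6,x7 runs 000..111 left to right):
  rows 0-7 [x1,x2,x3,x4=0000]: 01010000  (ones: 2)
  rows 8-15 [x1,x2,x3,x4=0001]: 01010000  (ones: 2)
  rows 16-23 [x1,x2,x3,x4=0010]: 01010101  (ones: 4)
  rows 24-31 [x1,x2,x3,x4=0011]: 01010101  (ones: 4)
  rows 32-39 [x1,x2,x3,x4=0100]: 01010000  (ones: 2)
  rows 40-47 [x1,x2,x3,x4=0101]: 01010000  (ones: 2)
  rows 48-55 [x1,x2,x3,x4=0110]: 01010101  (ones: 4)
  rows 56-63 [x1,x2,x3,x4=0111]: 01010101  (ones: 4)
  rows 64-71 [x1,x2,x3,x4=1000]: 01010000  (ones: 2)
  rows 72-79 [x1,x2,x3,x4=1001]: 01010000  (ones: 2)
  rows 80-87 [x1,x2,x3,x4=1010]: 01010101  (ones: 4)
  rows 88-95 [x1,x2,x3,x4=1011]: 01010101  (ones: 4)
  rows 96-103 [x1,x2,x3,x4=1100]: 01010000  (ones: 2)
  rows 104-111 [x1,x2,x3,x4=1101]: 01010000  (ones: 2)
  rows 112-119 [x1,x2,x3,x4=1110]: 01010101  (ones: 4)
  rows 120-127 [x1,x2,x3,x4=1111]: 01010101  (ones: 4)
Count of 1-rows = 2+2+4+4+2+2+4+4+2+2+4+4+2+2+4+4 = 48

48


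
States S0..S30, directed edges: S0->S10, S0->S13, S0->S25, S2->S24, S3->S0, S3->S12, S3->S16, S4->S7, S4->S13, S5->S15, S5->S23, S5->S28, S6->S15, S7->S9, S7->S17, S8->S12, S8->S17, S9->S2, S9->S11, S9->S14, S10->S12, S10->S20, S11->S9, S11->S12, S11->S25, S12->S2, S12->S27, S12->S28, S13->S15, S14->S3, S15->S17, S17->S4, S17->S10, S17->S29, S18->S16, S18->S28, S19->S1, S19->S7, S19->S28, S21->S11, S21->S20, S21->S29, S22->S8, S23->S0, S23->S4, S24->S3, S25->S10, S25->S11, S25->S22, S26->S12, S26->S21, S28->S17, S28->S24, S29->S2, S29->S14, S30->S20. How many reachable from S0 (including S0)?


BFS from S0:
  layer 0: {S0}
  layer 1: {S10, S13, S25}
  layer 2: {S11, S12, S15, S20, S22}
  layer 3: {S2, S8, S9, S17, S27, S28}
  layer 4: {S4, S14, S24, S29}
  layer 5: {S3, S7}
  layer 6: {S16}
Reachable set: {S0, S2, S3, S4, S7, S8, S9, S10, S11, S12, S13, S14, S15, S16, S17, S20, S22, S24, S25, S27, S28, S29}
Count = 22

22


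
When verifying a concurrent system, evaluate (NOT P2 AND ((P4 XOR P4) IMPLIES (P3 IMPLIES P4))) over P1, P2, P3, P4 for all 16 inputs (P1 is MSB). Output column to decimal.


Formula: (NOT P2 AND ((P4 XOR P4) IMPLIES (P3 IMPLIES P4))) over P1, P2, P3, P4 (16 rows)
Evaluate each row (bits = P1,P2,P3,P4, MSB first):
  row 0 [0000]: (NOT 0 AND ((0 XOR 0) IMPLIES (0 IMPLIES 0))) -> 1
  row 1 [0001]: (NOT 0 AND ((1 XOR 1) IMPLIES (0 IMPLIES 1))) -> 1
  row 2 [0010]: (NOT 0 AND ((0 XOR 0) IMPLIES (1 IMPLIES 0))) -> 1
  row 3 [0011]: (NOT 0 AND ((1 XOR 1) IMPLIES (1 IMPLIES 1))) -> 1
  row 4 [0100]: (NOT 1 AND ((0 XOR 0) IMPLIES (0 IMPLIES 0))) -> 0
  row 5 [0101]: (NOT 1 AND ((1 XOR 1) IMPLIES (0 IMPLIES 1))) -> 0
  row 6 [0110]: (NOT 1 AND ((0 XOR 0) IMPLIES (1 IMPLIES 0))) -> 0
  row 7 [0111]: (NOT 1 AND ((1 XOR 1) IMPLIES (1 IMPLIES 1))) -> 0
  row 8 [1000]: (NOT 0 AND ((0 XOR 0) IMPLIES (0 IMPLIES 0))) -> 1
  row 9 [1001]: (NOT 0 AND ((1 XOR 1) IMPLIES (0 IMPLIES 1))) -> 1
  row 10 [1010]: (NOT 0 AND ((0 XOR 0) IMPLIES (1 IMPLIES 0))) -> 1
  row 11 [1011]: (NOT 0 AND ((1 XOR 1) IMPLIES (1 IMPLIES 1))) -> 1
  row 12 [1100]: (NOT 1 AND ((0 XOR 0) IMPLIES (0 IMPLIES 0))) -> 0
  row 13 [1101]: (NOT 1 AND ((1 XOR 1) IMPLIES (0 IMPLIES 1))) -> 0
  row 14 [1110]: (NOT 1 AND ((0 XOR 0) IMPLIES (1 IMPLIES 0))) -> 0
  row 15 [1111]: (NOT 1 AND ((1 XOR 1) IMPLIES (1 IMPLIES 1))) -> 0
Full result column, 4 rows per line (P1,P2 fixed per line; P3,P4 runs 00..11 left to right):
  rows 0-3 [P1,P2=00]: 1111  = hex F
  rows 4-7 [P1,P2=01]: 0000  = hex 0
  rows 8-11 [P1,P2=10]: 1111  = hex F
  rows 12-15 [P1,P2=11]: 0000  = hex 0
Output column (row 0 .. row 15) = 1111000011110000
Output column grouped in 4s = 1111 0000 1111 0000 = 0xF0F0
Convert to decimal digit by digit (value = value*16 + digit):
  F -> 15
  15*16 + 0 = 240
  240*16 + 15 (F) = 3855
  3855*16 + 0 = 61680
Decimal = 61680

61680


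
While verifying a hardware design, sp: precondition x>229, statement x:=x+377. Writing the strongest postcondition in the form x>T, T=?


Formula: sp(P, x:=E) = exists old_x. (x = E[old_x/x]) AND P[old_x/x] (old_x is the value of x before the assignment; eliminate old_x by solving x = E[old_x/x] for old_x)
Step 1: Precondition P: x>229, i.e. old_x > 229
Step 2: Assignment gives x = old_x + 377, so old_x = x - 377
Step 3: Substitute into P: x - 377 > 229
Step 4: Simplify: x > 229+377 = 606

606


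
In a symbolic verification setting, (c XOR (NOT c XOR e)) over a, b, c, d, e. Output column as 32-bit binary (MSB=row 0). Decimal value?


Formula: (c XOR (NOT c XOR e)) over a, b, c, d, e (32 rows)
Evaluate each row (bits = a,b,c,d,e, MSB first):
  row 0 [00000]: (0 XOR (NOT 0 XOR 0)) -> 1
  row 1 [00001]: (0 XOR (NOT 0 XOR 1)) -> 0
  row 2 [00010]: (0 XOR (NOT 0 XOR 0)) -> 1
  row 3 [00011]: (0 XOR (NOT 0 XOR 1)) -> 0
  row 4 [00100]: (1 XOR (NOT 1 XOR 0)) -> 1
  row 5 [00101]: (1 XOR (NOT 1 XOR 1)) -> 0
  row 6 [00110]: (1 XOR (NOT 1 XOR 0)) -> 1
  row 7 [00111]: (1 XOR (NOT 1 XOR 1)) -> 0
  row 8 [01000]: (0 XOR (NOT 0 XOR 0)) -> 1
  row 9 [01001]: (0 XOR (NOT 0 XOR 1)) -> 0
  row 10 [01010]: (0 XOR (NOT 0 XOR 0)) -> 1
  row 11 [01011]: (0 XOR (NOT 0 XOR 1)) -> 0
  row 12 [01100]: (1 XOR (NOT 1 XOR 0)) -> 1
  row 13 [01101]: (1 XOR (NOT 1 XOR 1)) -> 0
  row 14 [01110]: (1 XOR (NOT 1 XOR 0)) -> 1
  row 15 [01111]: (1 XOR (NOT 1 XOR 1)) -> 0
  row 16 [10000]: (0 XOR (NOT 0 XOR 0)) -> 1
  row 17 [10001]: (0 XOR (NOT 0 XOR 1)) -> 0
  row 18 [10010]: (0 XOR (NOT 0 XOR 0)) -> 1
  row 19 [10011]: (0 XOR (NOT 0 XOR 1)) -> 0
  row 20 [10100]: (1 XOR (NOT 1 XOR 0)) -> 1
  row 21 [10101]: (1 XOR (NOT 1 XOR 1)) -> 0
  row 22 [10110]: (1 XOR (NOT 1 XOR 0)) -> 1
  row 23 [10111]: (1 XOR (NOT 1 XOR 1)) -> 0
  row 24 [11000]: (0 XOR (NOT 0 XOR 0)) -> 1
  row 25 [11001]: (0 XOR (NOT 0 XOR 1)) -> 0
  row 26 [11010]: (0 XOR (NOT 0 XOR 0)) -> 1
  row 27 [11011]: (0 XOR (NOT 0 XOR 1)) -> 0
  row 28 [11100]: (1 XOR (NOT 1 XOR 0)) -> 1
  row 29 [11101]: (1 XOR (NOT 1 XOR 1)) -> 0
  row 30 [11110]: (1 XOR (NOT 1 XOR 0)) -> 1
  row 31 [11111]: (1 XOR (NOT 1 XOR 1)) -> 0
Full result column, 4 rows per line (a,b,c fixed per line; d,e runs 00..11 left to right):
  rows 0-3 [a,b,c=000]: 1010  = hex A
  rows 4-7 [a,b,c=001]: 1010  = hex A
  rows 8-11 [a,b,c=010]: 1010  = hex A
  rows 12-15 [a,b,c=011]: 1010  = hex A
  rows 16-19 [a,b,c=100]: 1010  = hex A
  rows 20-23 [a,b,c=101]: 1010  = hex A
  rows 24-27 [a,b,c=110]: 1010  = hex A
  rows 28-31 [a,b,c=111]: 1010  = hex A
Output column (row 0 .. row 31) = 10101010101010101010101010101010
Output column grouped in 4s = 1010 1010 1010 1010 1010 1010 1010 1010 = 0xAAAAAAAA
Convert to decimal digit by digit (value = value*16 + digit):
  A -> 10
  10*16 + 10 (A) = 170
  170*16 + 10 (A) = 2730
  2730*16 + 10 (A) = 43690
  43690*16 + 10 (A) = 699050
  699050*16 + 10 (A) = 11184810
  11184810*16 + 10 (A) = 178956970
  178956970*16 + 10 (A) = 2863311530
Decimal = 2863311530

2863311530


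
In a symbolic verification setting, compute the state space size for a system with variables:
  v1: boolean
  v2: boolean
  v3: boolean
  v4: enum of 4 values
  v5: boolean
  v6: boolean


State space = product of domain sizes of all variables.
Domain sizes:
  v1 (boolean): 2
  v2 (boolean): 2
  v3 (boolean): 2
  v4 (enum of 4 values): 4
  v5 (boolean): 2
  v6 (boolean): 2
Product = 2 * 2 * 2 * 4 * 2 * 2 = 128

128


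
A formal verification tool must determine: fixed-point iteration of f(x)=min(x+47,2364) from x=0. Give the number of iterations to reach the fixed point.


Step 1: x=0, cap=2364, increment=47
Step 2: x grows by 47 each step until capped at 2364; fixed point is x=2364
Step 3: iterations = ceil(2364/47) = 51

51


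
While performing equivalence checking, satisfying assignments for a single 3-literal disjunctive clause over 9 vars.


Step 1: Total=2^9=512
Step 2: Unsat when all 3 false: 2^6=64
Step 3: Sat=512-64=448

448


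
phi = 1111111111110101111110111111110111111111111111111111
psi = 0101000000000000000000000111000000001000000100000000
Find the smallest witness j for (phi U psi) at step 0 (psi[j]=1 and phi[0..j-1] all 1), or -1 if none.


(phi U psi) at 0: need smallest j with psi[j]=1 and phi[i]=1 for all i in [0,j).
Scan from step 0:
  step 0: phi=1, psi=0 -> continue
  step 1: psi=1 and phi held for [0,1) -> witness found
Witness step = 1

1


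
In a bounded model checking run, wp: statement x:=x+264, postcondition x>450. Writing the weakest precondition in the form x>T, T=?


Formula: wp(x:=E, P) = P[E/x] (substitute E for x in postcondition)
Step 1: Postcondition: x>450
Step 2: Substitute x+264 for x: x+264>450
Step 3: Solve for x: x > 450-264 = 186

186


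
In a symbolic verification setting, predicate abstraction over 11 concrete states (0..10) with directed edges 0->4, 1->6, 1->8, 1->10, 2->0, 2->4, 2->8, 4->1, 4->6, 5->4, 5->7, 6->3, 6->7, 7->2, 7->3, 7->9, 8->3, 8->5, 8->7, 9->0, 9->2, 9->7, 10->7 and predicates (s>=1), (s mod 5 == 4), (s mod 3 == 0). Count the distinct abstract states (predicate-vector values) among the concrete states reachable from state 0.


BFS from 0:
Concrete reachable: {0, 1, 2, 3, 4, 5, 6, 7, 8, 9, 10}
Abstract via predicates (s>=1), (s mod 5 == 4), (s mod 3 == 0):
  (0,0,1) <- {0}
  (1,0,0) <- {1, 2, 5, 7, 8, 10}
  (1,0,1) <- {3, 6}
  (1,1,0) <- {4}
  (1,1,1) <- {9}
Distinct abstract states = 5

5


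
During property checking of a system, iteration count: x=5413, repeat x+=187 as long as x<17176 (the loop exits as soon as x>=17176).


Step 1: x goes from 5413 toward 17176 by 187; the body runs while x<17176, so iterations = ceil((bound-start)/step)
Step 2: Distance=11763
Step 3: ceil(11763/187)=63

63
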